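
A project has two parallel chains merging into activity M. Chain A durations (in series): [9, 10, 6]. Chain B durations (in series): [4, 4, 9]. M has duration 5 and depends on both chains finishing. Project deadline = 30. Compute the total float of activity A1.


Forward pass: ES(A1) = sum of predecessors on chain A = 0
EF = ES + duration = 0 + 9 = 9
Backward pass: LF(M) = deadline = 30; LS(M) = 30 - 5 = 25
LF(A1) = LS(M) - sum(successors on chain A) = 25 - 16 = 9
LS = LF - duration = 9 - 9 = 0
Total float = LS - ES = 0 - 0 = 0

0


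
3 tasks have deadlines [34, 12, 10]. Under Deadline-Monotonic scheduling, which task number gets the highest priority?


Sort tasks by relative deadline (ascending):
  Task 3: deadline = 10
  Task 2: deadline = 12
  Task 1: deadline = 34
Priority order (highest first): [3, 2, 1]
Highest priority task = 3

3


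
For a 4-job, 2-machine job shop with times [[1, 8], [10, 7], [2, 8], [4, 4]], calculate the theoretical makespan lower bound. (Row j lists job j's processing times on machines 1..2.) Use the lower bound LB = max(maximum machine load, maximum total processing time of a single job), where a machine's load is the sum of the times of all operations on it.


Machine loads:
  Machine 1: 1 + 10 + 2 + 4 = 17
  Machine 2: 8 + 7 + 8 + 4 = 27
Max machine load = 27
Job totals:
  Job 1: 9
  Job 2: 17
  Job 3: 10
  Job 4: 8
Max job total = 17
Lower bound = max(27, 17) = 27

27


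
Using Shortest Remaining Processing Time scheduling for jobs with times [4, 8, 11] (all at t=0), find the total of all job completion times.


Since all jobs arrive at t=0, SRPT equals SPT ordering.
SPT order: [4, 8, 11]
Completion times:
  Job 1: p=4, C=4
  Job 2: p=8, C=12
  Job 3: p=11, C=23
Total completion time = 4 + 12 + 23 = 39

39


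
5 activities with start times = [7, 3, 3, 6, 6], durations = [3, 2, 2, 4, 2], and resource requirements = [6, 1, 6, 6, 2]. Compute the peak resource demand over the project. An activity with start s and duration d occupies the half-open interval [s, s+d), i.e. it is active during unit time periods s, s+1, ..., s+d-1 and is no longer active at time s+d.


Each activity i is active on [start_i, start_i + duration_i).
Compute total resource usage per time slot:
  t=0: active resources = [], total = 0
  t=1: active resources = [], total = 0
  t=2: active resources = [], total = 0
  t=3: active resources = [1, 6], total = 7
  t=4: active resources = [1, 6], total = 7
  t=5: active resources = [], total = 0
  t=6: active resources = [6, 2], total = 8
  t=7: active resources = [6, 6, 2], total = 14
  t=8: active resources = [6, 6], total = 12
  t=9: active resources = [6, 6], total = 12
Peak resource demand = 14

14


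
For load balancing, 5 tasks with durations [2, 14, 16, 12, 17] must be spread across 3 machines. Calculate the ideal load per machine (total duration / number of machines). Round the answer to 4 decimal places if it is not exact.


Total processing time = 2 + 14 + 16 + 12 + 17 = 61
Number of machines = 3
Ideal balanced load = 61 / 3 = 20.3333

20.3333


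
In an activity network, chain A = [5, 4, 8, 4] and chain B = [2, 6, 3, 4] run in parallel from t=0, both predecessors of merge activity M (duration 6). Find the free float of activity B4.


ES(B4) = sum of predecessors on chain B = 11
EF(B4) = ES + duration = 11 + 4 = 15
Successor of B4 is M. ES(M) = max(sum(A), sum(B)) = max(21, 15) = 21
Free float = ES(successor) - EF(current) = 21 - 15 = 6

6


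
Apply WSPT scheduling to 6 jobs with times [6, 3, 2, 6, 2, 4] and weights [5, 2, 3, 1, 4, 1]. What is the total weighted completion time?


Compute p/w ratios and sort ascending (WSPT): [(2, 4), (2, 3), (6, 5), (3, 2), (4, 1), (6, 1)]
Compute weighted completion times:
  Job (p=2,w=4): C=2, w*C=4*2=8
  Job (p=2,w=3): C=4, w*C=3*4=12
  Job (p=6,w=5): C=10, w*C=5*10=50
  Job (p=3,w=2): C=13, w*C=2*13=26
  Job (p=4,w=1): C=17, w*C=1*17=17
  Job (p=6,w=1): C=23, w*C=1*23=23
Total weighted completion time = 136

136


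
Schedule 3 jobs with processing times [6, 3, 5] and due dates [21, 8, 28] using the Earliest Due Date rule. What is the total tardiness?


Sort by due date (EDD order): [(3, 8), (6, 21), (5, 28)]
Compute completion times and tardiness:
  Job 1: p=3, d=8, C=3, tardiness=max(0,3-8)=0
  Job 2: p=6, d=21, C=9, tardiness=max(0,9-21)=0
  Job 3: p=5, d=28, C=14, tardiness=max(0,14-28)=0
Total tardiness = 0

0


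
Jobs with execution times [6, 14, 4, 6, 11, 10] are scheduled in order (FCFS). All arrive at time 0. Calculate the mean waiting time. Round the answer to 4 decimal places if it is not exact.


FCFS order (as given): [6, 14, 4, 6, 11, 10]
Waiting times:
  Job 1: wait = 0
  Job 2: wait = 6
  Job 3: wait = 20
  Job 4: wait = 24
  Job 5: wait = 30
  Job 6: wait = 41
Sum of waiting times = 121
Average waiting time = 121/6 = 20.1667

20.1667


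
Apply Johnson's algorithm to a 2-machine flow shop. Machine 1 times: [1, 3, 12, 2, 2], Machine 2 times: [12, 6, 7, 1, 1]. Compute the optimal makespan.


Apply Johnson's rule:
  Group 1 (a <= b): [(1, 1, 12), (2, 3, 6)]
  Group 2 (a > b): [(3, 12, 7), (4, 2, 1), (5, 2, 1)]
Optimal job order: [1, 2, 3, 4, 5]
Schedule:
  Job 1: M1 done at 1, M2 done at 13
  Job 2: M1 done at 4, M2 done at 19
  Job 3: M1 done at 16, M2 done at 26
  Job 4: M1 done at 18, M2 done at 27
  Job 5: M1 done at 20, M2 done at 28
Makespan = 28

28


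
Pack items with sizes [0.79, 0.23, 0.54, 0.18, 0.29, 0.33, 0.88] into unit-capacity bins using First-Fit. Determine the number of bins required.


Place items sequentially using First-Fit:
  Item 0.79 -> new Bin 1
  Item 0.23 -> new Bin 2
  Item 0.54 -> Bin 2 (now 0.77)
  Item 0.18 -> Bin 1 (now 0.97)
  Item 0.29 -> new Bin 3
  Item 0.33 -> Bin 3 (now 0.62)
  Item 0.88 -> new Bin 4
Total bins used = 4

4


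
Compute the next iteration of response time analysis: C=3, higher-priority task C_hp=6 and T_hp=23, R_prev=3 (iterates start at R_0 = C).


R_next = C + ceil(R_prev / T_hp) * C_hp
ceil(3 / 23) = ceil(0.1304) = 1
Interference = 1 * 6 = 6
R_next = 3 + 6 = 9

9


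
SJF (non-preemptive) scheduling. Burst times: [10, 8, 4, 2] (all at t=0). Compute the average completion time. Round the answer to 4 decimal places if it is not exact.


SJF order (ascending): [2, 4, 8, 10]
Completion times:
  Job 1: burst=2, C=2
  Job 2: burst=4, C=6
  Job 3: burst=8, C=14
  Job 4: burst=10, C=24
Average completion = 46/4 = 11.5

11.5


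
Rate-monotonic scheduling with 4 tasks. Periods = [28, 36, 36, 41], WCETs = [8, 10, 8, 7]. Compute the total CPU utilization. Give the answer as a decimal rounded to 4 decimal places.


Compute individual utilizations (exact fractions):
  Task 1: C/T = 8/28 = 2/7 (approx. 0.2857)
  Task 2: C/T = 10/36 = 5/18 (approx. 0.2778)
  Task 3: C/T = 8/36 = 2/9 (approx. 0.2222)
  Task 4: C/T = 7/41 (approx. 0.1707)
Total utilization U = 2/7 + 5/18 + 2/9 + 7/41 = 549/574
Rounded to 4 decimal places: U = 0.9564
RM (Liu & Layland) bound for 4 tasks = 0.756828; compare with U = 549/574 (approx. 0.956446)
bound < U <= 1, so the RM sufficient condition is not met (inconclusive; an exact test such as response-time analysis is needed).

0.9564


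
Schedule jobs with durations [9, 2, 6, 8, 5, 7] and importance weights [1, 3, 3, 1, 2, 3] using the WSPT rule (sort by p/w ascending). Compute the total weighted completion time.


Compute p/w ratios and sort ascending (WSPT): [(2, 3), (6, 3), (7, 3), (5, 2), (8, 1), (9, 1)]
Compute weighted completion times:
  Job (p=2,w=3): C=2, w*C=3*2=6
  Job (p=6,w=3): C=8, w*C=3*8=24
  Job (p=7,w=3): C=15, w*C=3*15=45
  Job (p=5,w=2): C=20, w*C=2*20=40
  Job (p=8,w=1): C=28, w*C=1*28=28
  Job (p=9,w=1): C=37, w*C=1*37=37
Total weighted completion time = 180

180


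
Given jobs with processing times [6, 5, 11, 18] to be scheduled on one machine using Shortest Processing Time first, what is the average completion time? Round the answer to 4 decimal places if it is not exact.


Sort jobs by processing time (SPT order): [5, 6, 11, 18]
Compute completion times sequentially:
  Job 1: processing = 5, completes at 5
  Job 2: processing = 6, completes at 11
  Job 3: processing = 11, completes at 22
  Job 4: processing = 18, completes at 40
Sum of completion times = 78
Average completion time = 78/4 = 19.5

19.5


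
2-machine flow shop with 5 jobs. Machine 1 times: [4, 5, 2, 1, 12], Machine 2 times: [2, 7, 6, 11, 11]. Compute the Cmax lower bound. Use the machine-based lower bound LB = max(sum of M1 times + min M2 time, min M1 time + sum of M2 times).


LB1 = sum(M1 times) + min(M2 times) = 24 + 2 = 26
LB2 = min(M1 times) + sum(M2 times) = 1 + 37 = 38
Lower bound = max(LB1, LB2) = max(26, 38) = 38

38


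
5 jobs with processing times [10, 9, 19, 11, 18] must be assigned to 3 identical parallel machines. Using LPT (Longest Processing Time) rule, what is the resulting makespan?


Sort jobs in decreasing order (LPT): [19, 18, 11, 10, 9]
Assign each job to the least loaded machine:
  Machine 1: jobs [19], load = 19
  Machine 2: jobs [18, 9], load = 27
  Machine 3: jobs [11, 10], load = 21
Makespan = max load = 27

27


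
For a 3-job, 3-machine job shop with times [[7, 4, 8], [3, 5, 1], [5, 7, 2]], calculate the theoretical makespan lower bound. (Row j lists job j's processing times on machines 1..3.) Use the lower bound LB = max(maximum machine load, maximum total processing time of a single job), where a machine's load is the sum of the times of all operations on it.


Machine loads:
  Machine 1: 7 + 3 + 5 = 15
  Machine 2: 4 + 5 + 7 = 16
  Machine 3: 8 + 1 + 2 = 11
Max machine load = 16
Job totals:
  Job 1: 19
  Job 2: 9
  Job 3: 14
Max job total = 19
Lower bound = max(16, 19) = 19

19


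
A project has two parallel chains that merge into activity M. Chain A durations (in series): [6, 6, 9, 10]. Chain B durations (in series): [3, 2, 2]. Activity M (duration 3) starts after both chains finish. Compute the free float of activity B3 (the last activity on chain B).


ES(B3) = sum of predecessors on chain B = 5
EF(B3) = ES + duration = 5 + 2 = 7
Successor of B3 is M. ES(M) = max(sum(A), sum(B)) = max(31, 7) = 31
Free float = ES(successor) - EF(current) = 31 - 7 = 24

24


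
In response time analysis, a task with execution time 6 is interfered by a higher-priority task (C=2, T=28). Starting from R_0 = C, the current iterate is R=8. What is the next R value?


R_next = C + ceil(R_prev / T_hp) * C_hp
ceil(8 / 28) = ceil(0.2857) = 1
Interference = 1 * 2 = 2
R_next = 6 + 2 = 8
R_next = R_prev, so the iteration has converged (response time = 8).

8


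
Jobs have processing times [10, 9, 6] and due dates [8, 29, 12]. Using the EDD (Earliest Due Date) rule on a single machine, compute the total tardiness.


Sort by due date (EDD order): [(10, 8), (6, 12), (9, 29)]
Compute completion times and tardiness:
  Job 1: p=10, d=8, C=10, tardiness=max(0,10-8)=2
  Job 2: p=6, d=12, C=16, tardiness=max(0,16-12)=4
  Job 3: p=9, d=29, C=25, tardiness=max(0,25-29)=0
Total tardiness = 6

6


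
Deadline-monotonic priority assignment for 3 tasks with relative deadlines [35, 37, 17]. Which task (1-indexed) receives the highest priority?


Sort tasks by relative deadline (ascending):
  Task 3: deadline = 17
  Task 1: deadline = 35
  Task 2: deadline = 37
Priority order (highest first): [3, 1, 2]
Highest priority task = 3

3


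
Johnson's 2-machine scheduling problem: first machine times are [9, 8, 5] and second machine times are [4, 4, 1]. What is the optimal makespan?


Apply Johnson's rule:
  Group 1 (a <= b): []
  Group 2 (a > b): [(1, 9, 4), (2, 8, 4), (3, 5, 1)]
Optimal job order: [1, 2, 3]
Schedule:
  Job 1: M1 done at 9, M2 done at 13
  Job 2: M1 done at 17, M2 done at 21
  Job 3: M1 done at 22, M2 done at 23
Makespan = 23

23


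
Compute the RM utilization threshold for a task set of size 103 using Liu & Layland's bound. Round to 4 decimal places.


Compute 2^(1/103) = 1.0067522788
Subtract 1: 1.0067522788 - 1 = 0.0067522788
Multiply by n: 103 * 0.0067522788 = 0.6954847164
Round to 4 dp: 0.6955

0.6955


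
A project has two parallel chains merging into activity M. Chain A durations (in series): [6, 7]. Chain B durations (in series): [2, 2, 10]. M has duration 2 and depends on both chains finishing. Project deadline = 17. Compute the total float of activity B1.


Forward pass: ES(B1) = sum of predecessors on chain B = 0
EF = ES + duration = 0 + 2 = 2
Backward pass: LF(M) = deadline = 17; LS(M) = 17 - 2 = 15
LF(B1) = LS(M) - sum(successors on chain B) = 15 - 12 = 3
LS = LF - duration = 3 - 2 = 1
Total float = LS - ES = 1 - 0 = 1

1


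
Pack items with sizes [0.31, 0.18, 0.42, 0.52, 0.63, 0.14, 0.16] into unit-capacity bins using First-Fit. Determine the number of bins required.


Place items sequentially using First-Fit:
  Item 0.31 -> new Bin 1
  Item 0.18 -> Bin 1 (now 0.49)
  Item 0.42 -> Bin 1 (now 0.91)
  Item 0.52 -> new Bin 2
  Item 0.63 -> new Bin 3
  Item 0.14 -> Bin 2 (now 0.66)
  Item 0.16 -> Bin 2 (now 0.82)
Total bins used = 3

3


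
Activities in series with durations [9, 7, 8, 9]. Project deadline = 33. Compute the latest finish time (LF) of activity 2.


LF(activity 2) = deadline - sum of successor durations
Successors: activities 3 through 4 with durations [8, 9]
Sum of successor durations = 17
LF = 33 - 17 = 16

16


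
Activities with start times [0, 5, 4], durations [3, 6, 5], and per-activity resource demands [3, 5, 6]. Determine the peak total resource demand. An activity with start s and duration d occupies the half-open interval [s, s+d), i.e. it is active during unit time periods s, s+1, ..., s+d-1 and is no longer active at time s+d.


Each activity i is active on [start_i, start_i + duration_i).
Compute total resource usage per time slot:
  t=0: active resources = [3], total = 3
  t=1: active resources = [3], total = 3
  t=2: active resources = [3], total = 3
  t=3: active resources = [], total = 0
  t=4: active resources = [6], total = 6
  t=5: active resources = [5, 6], total = 11
  t=6: active resources = [5, 6], total = 11
  t=7: active resources = [5, 6], total = 11
  t=8: active resources = [5, 6], total = 11
  t=9: active resources = [5], total = 5
  t=10: active resources = [5], total = 5
Peak resource demand = 11

11


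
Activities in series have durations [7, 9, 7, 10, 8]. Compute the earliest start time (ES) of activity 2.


Activity 2 starts after activities 1 through 1 complete.
Predecessor durations: [7]
ES = 7 = 7

7


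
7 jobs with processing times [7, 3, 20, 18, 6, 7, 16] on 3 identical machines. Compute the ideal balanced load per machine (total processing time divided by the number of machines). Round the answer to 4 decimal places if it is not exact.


Total processing time = 7 + 3 + 20 + 18 + 6 + 7 + 16 = 77
Number of machines = 3
Ideal balanced load = 77 / 3 = 25.6667

25.6667


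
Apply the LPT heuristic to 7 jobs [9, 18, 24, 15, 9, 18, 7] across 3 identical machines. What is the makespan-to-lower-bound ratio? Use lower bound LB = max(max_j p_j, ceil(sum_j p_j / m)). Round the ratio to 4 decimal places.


LPT order: [24, 18, 18, 15, 9, 9, 7]
Machine loads after assignment: [33, 33, 34]
LPT makespan = 34
Lower bound = max(max_job, ceil(total/3)) = max(24, 34) = 34
Ratio = 34 / 34 = 1.0

1.0


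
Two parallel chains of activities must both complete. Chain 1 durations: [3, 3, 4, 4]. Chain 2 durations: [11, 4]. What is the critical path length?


Path A total = 3 + 3 + 4 + 4 = 14
Path B total = 11 + 4 = 15
Critical path = longest path = max(14, 15) = 15

15


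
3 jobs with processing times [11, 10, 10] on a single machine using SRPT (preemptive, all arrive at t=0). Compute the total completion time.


Since all jobs arrive at t=0, SRPT equals SPT ordering.
SPT order: [10, 10, 11]
Completion times:
  Job 1: p=10, C=10
  Job 2: p=10, C=20
  Job 3: p=11, C=31
Total completion time = 10 + 20 + 31 = 61

61


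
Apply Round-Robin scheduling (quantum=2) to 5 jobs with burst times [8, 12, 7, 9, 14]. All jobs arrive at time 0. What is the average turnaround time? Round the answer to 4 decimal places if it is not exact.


Time quantum = 2
Execution trace:
  J1 runs 2 units, time = 2
  J2 runs 2 units, time = 4
  J3 runs 2 units, time = 6
  J4 runs 2 units, time = 8
  J5 runs 2 units, time = 10
  J1 runs 2 units, time = 12
  J2 runs 2 units, time = 14
  J3 runs 2 units, time = 16
  J4 runs 2 units, time = 18
  J5 runs 2 units, time = 20
  J1 runs 2 units, time = 22
  J2 runs 2 units, time = 24
  J3 runs 2 units, time = 26
  J4 runs 2 units, time = 28
  J5 runs 2 units, time = 30
  J1 runs 2 units, time = 32
  J2 runs 2 units, time = 34
  J3 runs 1 units, time = 35
  J4 runs 2 units, time = 37
  J5 runs 2 units, time = 39
  J2 runs 2 units, time = 41
  J4 runs 1 units, time = 42
  J5 runs 2 units, time = 44
  J2 runs 2 units, time = 46
  J5 runs 2 units, time = 48
  J5 runs 2 units, time = 50
Finish times: [32, 46, 35, 42, 50]
Average turnaround = 205/5 = 41.0

41.0


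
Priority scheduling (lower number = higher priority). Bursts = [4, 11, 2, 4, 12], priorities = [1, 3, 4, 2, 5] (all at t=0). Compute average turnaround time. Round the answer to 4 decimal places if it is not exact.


Sort by priority (ascending = highest first):
Order: [(1, 4), (2, 4), (3, 11), (4, 2), (5, 12)]
Completion times:
  Priority 1, burst=4, C=4
  Priority 2, burst=4, C=8
  Priority 3, burst=11, C=19
  Priority 4, burst=2, C=21
  Priority 5, burst=12, C=33
Average turnaround = 85/5 = 17.0

17.0


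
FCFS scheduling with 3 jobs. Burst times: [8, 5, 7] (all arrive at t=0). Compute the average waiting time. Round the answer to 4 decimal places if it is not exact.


FCFS order (as given): [8, 5, 7]
Waiting times:
  Job 1: wait = 0
  Job 2: wait = 8
  Job 3: wait = 13
Sum of waiting times = 21
Average waiting time = 21/3 = 7.0

7.0


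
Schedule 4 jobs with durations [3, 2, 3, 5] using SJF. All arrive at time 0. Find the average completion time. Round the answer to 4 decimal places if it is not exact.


SJF order (ascending): [2, 3, 3, 5]
Completion times:
  Job 1: burst=2, C=2
  Job 2: burst=3, C=5
  Job 3: burst=3, C=8
  Job 4: burst=5, C=13
Average completion = 28/4 = 7.0

7.0


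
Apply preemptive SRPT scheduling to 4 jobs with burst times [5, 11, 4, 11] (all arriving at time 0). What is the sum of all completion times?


Since all jobs arrive at t=0, SRPT equals SPT ordering.
SPT order: [4, 5, 11, 11]
Completion times:
  Job 1: p=4, C=4
  Job 2: p=5, C=9
  Job 3: p=11, C=20
  Job 4: p=11, C=31
Total completion time = 4 + 9 + 20 + 31 = 64

64


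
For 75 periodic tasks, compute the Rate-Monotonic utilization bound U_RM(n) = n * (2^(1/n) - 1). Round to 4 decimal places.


Compute 2^(1/75) = 1.0092848012
Subtract 1: 1.0092848012 - 1 = 0.0092848012
Multiply by n: 75 * 0.0092848012 = 0.6963600900
Round to 4 dp: 0.6964

0.6964


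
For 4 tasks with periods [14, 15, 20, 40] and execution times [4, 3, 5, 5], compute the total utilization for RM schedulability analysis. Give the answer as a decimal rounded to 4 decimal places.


Compute individual utilizations (exact fractions):
  Task 1: C/T = 4/14 = 2/7 (approx. 0.2857)
  Task 2: C/T = 3/15 = 1/5 (approx. 0.2)
  Task 3: C/T = 5/20 = 1/4 (approx. 0.25)
  Task 4: C/T = 5/40 = 1/8 (approx. 0.125)
Total utilization U = 2/7 + 1/5 + 1/4 + 1/8 = 241/280
Rounded to 4 decimal places: U = 0.8607
RM (Liu & Layland) bound for 4 tasks = 0.756828; compare with U = 241/280 (approx. 0.860714)
bound < U <= 1, so the RM sufficient condition is not met (inconclusive; an exact test such as response-time analysis is needed).

0.8607


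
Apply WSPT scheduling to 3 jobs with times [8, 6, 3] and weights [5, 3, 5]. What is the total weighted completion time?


Compute p/w ratios and sort ascending (WSPT): [(3, 5), (8, 5), (6, 3)]
Compute weighted completion times:
  Job (p=3,w=5): C=3, w*C=5*3=15
  Job (p=8,w=5): C=11, w*C=5*11=55
  Job (p=6,w=3): C=17, w*C=3*17=51
Total weighted completion time = 121

121


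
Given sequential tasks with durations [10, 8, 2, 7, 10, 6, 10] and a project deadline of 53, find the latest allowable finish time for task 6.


LF(activity 6) = deadline - sum of successor durations
Successors: activities 7 through 7 with durations [10]
Sum of successor durations = 10
LF = 53 - 10 = 43

43


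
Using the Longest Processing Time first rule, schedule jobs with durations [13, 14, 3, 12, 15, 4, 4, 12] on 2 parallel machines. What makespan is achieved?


Sort jobs in decreasing order (LPT): [15, 14, 13, 12, 12, 4, 4, 3]
Assign each job to the least loaded machine:
  Machine 1: jobs [15, 12, 12], load = 39
  Machine 2: jobs [14, 13, 4, 4, 3], load = 38
Makespan = max load = 39

39


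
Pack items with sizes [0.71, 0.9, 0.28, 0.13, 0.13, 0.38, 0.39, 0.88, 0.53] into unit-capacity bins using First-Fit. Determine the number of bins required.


Place items sequentially using First-Fit:
  Item 0.71 -> new Bin 1
  Item 0.9 -> new Bin 2
  Item 0.28 -> Bin 1 (now 0.99)
  Item 0.13 -> new Bin 3
  Item 0.13 -> Bin 3 (now 0.26)
  Item 0.38 -> Bin 3 (now 0.64)
  Item 0.39 -> new Bin 4
  Item 0.88 -> new Bin 5
  Item 0.53 -> Bin 4 (now 0.92)
Total bins used = 5

5


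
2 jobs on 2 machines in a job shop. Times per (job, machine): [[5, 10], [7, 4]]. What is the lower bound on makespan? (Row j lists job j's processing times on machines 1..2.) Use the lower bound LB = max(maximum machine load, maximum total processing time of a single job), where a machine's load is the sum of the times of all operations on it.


Machine loads:
  Machine 1: 5 + 7 = 12
  Machine 2: 10 + 4 = 14
Max machine load = 14
Job totals:
  Job 1: 15
  Job 2: 11
Max job total = 15
Lower bound = max(14, 15) = 15

15


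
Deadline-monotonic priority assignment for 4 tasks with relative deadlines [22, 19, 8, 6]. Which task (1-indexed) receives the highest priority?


Sort tasks by relative deadline (ascending):
  Task 4: deadline = 6
  Task 3: deadline = 8
  Task 2: deadline = 19
  Task 1: deadline = 22
Priority order (highest first): [4, 3, 2, 1]
Highest priority task = 4

4


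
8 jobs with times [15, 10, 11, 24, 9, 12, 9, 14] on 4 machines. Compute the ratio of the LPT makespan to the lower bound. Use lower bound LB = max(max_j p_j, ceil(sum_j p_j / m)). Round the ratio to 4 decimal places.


LPT order: [24, 15, 14, 12, 11, 10, 9, 9]
Machine loads after assignment: [24, 24, 24, 32]
LPT makespan = 32
Lower bound = max(max_job, ceil(total/4)) = max(24, 26) = 26
Ratio = 32 / 26 = 1.2308

1.2308


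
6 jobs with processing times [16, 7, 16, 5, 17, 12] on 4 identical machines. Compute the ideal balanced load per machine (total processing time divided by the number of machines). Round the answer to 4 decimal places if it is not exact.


Total processing time = 16 + 7 + 16 + 5 + 17 + 12 = 73
Number of machines = 4
Ideal balanced load = 73 / 4 = 18.25

18.25


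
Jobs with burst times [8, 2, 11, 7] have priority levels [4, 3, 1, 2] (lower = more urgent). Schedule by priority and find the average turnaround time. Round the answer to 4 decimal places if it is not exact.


Sort by priority (ascending = highest first):
Order: [(1, 11), (2, 7), (3, 2), (4, 8)]
Completion times:
  Priority 1, burst=11, C=11
  Priority 2, burst=7, C=18
  Priority 3, burst=2, C=20
  Priority 4, burst=8, C=28
Average turnaround = 77/4 = 19.25

19.25


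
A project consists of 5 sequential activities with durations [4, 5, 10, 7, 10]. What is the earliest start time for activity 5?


Activity 5 starts after activities 1 through 4 complete.
Predecessor durations: [4, 5, 10, 7]
ES = 4 + 5 + 10 + 7 = 26

26


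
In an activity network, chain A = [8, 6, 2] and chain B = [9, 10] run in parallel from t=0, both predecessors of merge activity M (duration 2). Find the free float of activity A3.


ES(A3) = sum of predecessors on chain A = 14
EF(A3) = ES + duration = 14 + 2 = 16
Successor of A3 is M. ES(M) = max(sum(A), sum(B)) = max(16, 19) = 19
Free float = ES(successor) - EF(current) = 19 - 16 = 3

3


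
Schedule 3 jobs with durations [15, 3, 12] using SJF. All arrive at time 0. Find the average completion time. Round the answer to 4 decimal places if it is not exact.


SJF order (ascending): [3, 12, 15]
Completion times:
  Job 1: burst=3, C=3
  Job 2: burst=12, C=15
  Job 3: burst=15, C=30
Average completion = 48/3 = 16.0

16.0


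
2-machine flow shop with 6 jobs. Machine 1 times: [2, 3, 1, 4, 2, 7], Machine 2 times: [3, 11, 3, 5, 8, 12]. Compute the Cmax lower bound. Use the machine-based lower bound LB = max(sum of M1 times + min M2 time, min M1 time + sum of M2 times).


LB1 = sum(M1 times) + min(M2 times) = 19 + 3 = 22
LB2 = min(M1 times) + sum(M2 times) = 1 + 42 = 43
Lower bound = max(LB1, LB2) = max(22, 43) = 43

43


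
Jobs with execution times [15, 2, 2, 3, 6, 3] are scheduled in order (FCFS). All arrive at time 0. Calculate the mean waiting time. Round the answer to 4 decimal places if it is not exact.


FCFS order (as given): [15, 2, 2, 3, 6, 3]
Waiting times:
  Job 1: wait = 0
  Job 2: wait = 15
  Job 3: wait = 17
  Job 4: wait = 19
  Job 5: wait = 22
  Job 6: wait = 28
Sum of waiting times = 101
Average waiting time = 101/6 = 16.8333

16.8333


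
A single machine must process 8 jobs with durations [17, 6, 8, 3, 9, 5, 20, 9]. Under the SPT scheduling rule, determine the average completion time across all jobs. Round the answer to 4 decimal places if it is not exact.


Sort jobs by processing time (SPT order): [3, 5, 6, 8, 9, 9, 17, 20]
Compute completion times sequentially:
  Job 1: processing = 3, completes at 3
  Job 2: processing = 5, completes at 8
  Job 3: processing = 6, completes at 14
  Job 4: processing = 8, completes at 22
  Job 5: processing = 9, completes at 31
  Job 6: processing = 9, completes at 40
  Job 7: processing = 17, completes at 57
  Job 8: processing = 20, completes at 77
Sum of completion times = 252
Average completion time = 252/8 = 31.5

31.5


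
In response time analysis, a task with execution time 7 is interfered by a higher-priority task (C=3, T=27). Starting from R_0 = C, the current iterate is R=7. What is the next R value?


R_next = C + ceil(R_prev / T_hp) * C_hp
ceil(7 / 27) = ceil(0.2593) = 1
Interference = 1 * 3 = 3
R_next = 7 + 3 = 10

10


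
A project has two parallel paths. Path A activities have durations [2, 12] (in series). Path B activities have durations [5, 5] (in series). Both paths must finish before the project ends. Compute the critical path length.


Path A total = 2 + 12 = 14
Path B total = 5 + 5 = 10
Critical path = longest path = max(14, 10) = 14

14


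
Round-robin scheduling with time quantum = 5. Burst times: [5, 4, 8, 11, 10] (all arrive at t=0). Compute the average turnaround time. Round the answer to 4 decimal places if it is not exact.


Time quantum = 5
Execution trace:
  J1 runs 5 units, time = 5
  J2 runs 4 units, time = 9
  J3 runs 5 units, time = 14
  J4 runs 5 units, time = 19
  J5 runs 5 units, time = 24
  J3 runs 3 units, time = 27
  J4 runs 5 units, time = 32
  J5 runs 5 units, time = 37
  J4 runs 1 units, time = 38
Finish times: [5, 9, 27, 38, 37]
Average turnaround = 116/5 = 23.2

23.2


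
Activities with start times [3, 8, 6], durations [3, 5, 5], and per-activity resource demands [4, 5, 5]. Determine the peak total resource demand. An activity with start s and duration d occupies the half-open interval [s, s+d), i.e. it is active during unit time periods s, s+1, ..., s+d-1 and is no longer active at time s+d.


Each activity i is active on [start_i, start_i + duration_i).
Compute total resource usage per time slot:
  t=0: active resources = [], total = 0
  t=1: active resources = [], total = 0
  t=2: active resources = [], total = 0
  t=3: active resources = [4], total = 4
  t=4: active resources = [4], total = 4
  t=5: active resources = [4], total = 4
  t=6: active resources = [5], total = 5
  t=7: active resources = [5], total = 5
  t=8: active resources = [5, 5], total = 10
  t=9: active resources = [5, 5], total = 10
  t=10: active resources = [5, 5], total = 10
  t=11: active resources = [5], total = 5
  t=12: active resources = [5], total = 5
Peak resource demand = 10

10


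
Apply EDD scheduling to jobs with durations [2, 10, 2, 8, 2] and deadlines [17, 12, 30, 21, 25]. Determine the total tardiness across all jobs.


Sort by due date (EDD order): [(10, 12), (2, 17), (8, 21), (2, 25), (2, 30)]
Compute completion times and tardiness:
  Job 1: p=10, d=12, C=10, tardiness=max(0,10-12)=0
  Job 2: p=2, d=17, C=12, tardiness=max(0,12-17)=0
  Job 3: p=8, d=21, C=20, tardiness=max(0,20-21)=0
  Job 4: p=2, d=25, C=22, tardiness=max(0,22-25)=0
  Job 5: p=2, d=30, C=24, tardiness=max(0,24-30)=0
Total tardiness = 0

0


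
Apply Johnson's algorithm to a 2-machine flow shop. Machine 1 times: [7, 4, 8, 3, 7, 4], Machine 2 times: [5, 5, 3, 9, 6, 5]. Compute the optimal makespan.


Apply Johnson's rule:
  Group 1 (a <= b): [(4, 3, 9), (2, 4, 5), (6, 4, 5)]
  Group 2 (a > b): [(5, 7, 6), (1, 7, 5), (3, 8, 3)]
Optimal job order: [4, 2, 6, 5, 1, 3]
Schedule:
  Job 4: M1 done at 3, M2 done at 12
  Job 2: M1 done at 7, M2 done at 17
  Job 6: M1 done at 11, M2 done at 22
  Job 5: M1 done at 18, M2 done at 28
  Job 1: M1 done at 25, M2 done at 33
  Job 3: M1 done at 33, M2 done at 36
Makespan = 36

36


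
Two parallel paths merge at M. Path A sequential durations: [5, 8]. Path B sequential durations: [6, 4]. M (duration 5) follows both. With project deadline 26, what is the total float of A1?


Forward pass: ES(A1) = sum of predecessors on chain A = 0
EF = ES + duration = 0 + 5 = 5
Backward pass: LF(M) = deadline = 26; LS(M) = 26 - 5 = 21
LF(A1) = LS(M) - sum(successors on chain A) = 21 - 8 = 13
LS = LF - duration = 13 - 5 = 8
Total float = LS - ES = 8 - 0 = 8

8


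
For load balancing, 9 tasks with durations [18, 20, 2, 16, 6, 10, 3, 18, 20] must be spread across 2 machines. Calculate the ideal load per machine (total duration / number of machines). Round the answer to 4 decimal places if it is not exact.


Total processing time = 18 + 20 + 2 + 16 + 6 + 10 + 3 + 18 + 20 = 113
Number of machines = 2
Ideal balanced load = 113 / 2 = 56.5

56.5


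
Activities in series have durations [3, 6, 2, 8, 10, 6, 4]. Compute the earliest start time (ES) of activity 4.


Activity 4 starts after activities 1 through 3 complete.
Predecessor durations: [3, 6, 2]
ES = 3 + 6 + 2 = 11

11


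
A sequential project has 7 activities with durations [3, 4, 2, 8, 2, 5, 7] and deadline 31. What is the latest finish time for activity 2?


LF(activity 2) = deadline - sum of successor durations
Successors: activities 3 through 7 with durations [2, 8, 2, 5, 7]
Sum of successor durations = 24
LF = 31 - 24 = 7

7


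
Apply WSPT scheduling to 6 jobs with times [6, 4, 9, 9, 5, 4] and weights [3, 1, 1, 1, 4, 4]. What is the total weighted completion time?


Compute p/w ratios and sort ascending (WSPT): [(4, 4), (5, 4), (6, 3), (4, 1), (9, 1), (9, 1)]
Compute weighted completion times:
  Job (p=4,w=4): C=4, w*C=4*4=16
  Job (p=5,w=4): C=9, w*C=4*9=36
  Job (p=6,w=3): C=15, w*C=3*15=45
  Job (p=4,w=1): C=19, w*C=1*19=19
  Job (p=9,w=1): C=28, w*C=1*28=28
  Job (p=9,w=1): C=37, w*C=1*37=37
Total weighted completion time = 181

181


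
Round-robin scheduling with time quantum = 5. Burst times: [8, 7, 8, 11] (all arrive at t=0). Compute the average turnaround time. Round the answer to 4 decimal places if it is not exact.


Time quantum = 5
Execution trace:
  J1 runs 5 units, time = 5
  J2 runs 5 units, time = 10
  J3 runs 5 units, time = 15
  J4 runs 5 units, time = 20
  J1 runs 3 units, time = 23
  J2 runs 2 units, time = 25
  J3 runs 3 units, time = 28
  J4 runs 5 units, time = 33
  J4 runs 1 units, time = 34
Finish times: [23, 25, 28, 34]
Average turnaround = 110/4 = 27.5

27.5


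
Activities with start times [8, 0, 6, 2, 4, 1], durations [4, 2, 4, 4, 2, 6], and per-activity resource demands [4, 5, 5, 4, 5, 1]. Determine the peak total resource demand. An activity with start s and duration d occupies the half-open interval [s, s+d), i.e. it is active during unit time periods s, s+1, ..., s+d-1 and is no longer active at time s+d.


Each activity i is active on [start_i, start_i + duration_i).
Compute total resource usage per time slot:
  t=0: active resources = [5], total = 5
  t=1: active resources = [5, 1], total = 6
  t=2: active resources = [4, 1], total = 5
  t=3: active resources = [4, 1], total = 5
  t=4: active resources = [4, 5, 1], total = 10
  t=5: active resources = [4, 5, 1], total = 10
  t=6: active resources = [5, 1], total = 6
  t=7: active resources = [5], total = 5
  t=8: active resources = [4, 5], total = 9
  t=9: active resources = [4, 5], total = 9
  t=10: active resources = [4], total = 4
  t=11: active resources = [4], total = 4
Peak resource demand = 10

10


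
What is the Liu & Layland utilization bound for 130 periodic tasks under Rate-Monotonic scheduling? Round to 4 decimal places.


Compute 2^(1/130) = 1.0053461413
Subtract 1: 1.0053461413 - 1 = 0.0053461413
Multiply by n: 130 * 0.0053461413 = 0.6949983690
Round to 4 dp: 0.6950

0.6950


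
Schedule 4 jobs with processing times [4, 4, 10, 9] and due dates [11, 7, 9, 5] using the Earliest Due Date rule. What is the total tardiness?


Sort by due date (EDD order): [(9, 5), (4, 7), (10, 9), (4, 11)]
Compute completion times and tardiness:
  Job 1: p=9, d=5, C=9, tardiness=max(0,9-5)=4
  Job 2: p=4, d=7, C=13, tardiness=max(0,13-7)=6
  Job 3: p=10, d=9, C=23, tardiness=max(0,23-9)=14
  Job 4: p=4, d=11, C=27, tardiness=max(0,27-11)=16
Total tardiness = 40

40


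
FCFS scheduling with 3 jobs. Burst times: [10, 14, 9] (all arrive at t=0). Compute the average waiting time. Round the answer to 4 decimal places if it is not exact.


FCFS order (as given): [10, 14, 9]
Waiting times:
  Job 1: wait = 0
  Job 2: wait = 10
  Job 3: wait = 24
Sum of waiting times = 34
Average waiting time = 34/3 = 11.3333

11.3333


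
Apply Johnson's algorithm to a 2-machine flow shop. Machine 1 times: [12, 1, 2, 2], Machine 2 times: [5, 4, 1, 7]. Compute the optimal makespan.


Apply Johnson's rule:
  Group 1 (a <= b): [(2, 1, 4), (4, 2, 7)]
  Group 2 (a > b): [(1, 12, 5), (3, 2, 1)]
Optimal job order: [2, 4, 1, 3]
Schedule:
  Job 2: M1 done at 1, M2 done at 5
  Job 4: M1 done at 3, M2 done at 12
  Job 1: M1 done at 15, M2 done at 20
  Job 3: M1 done at 17, M2 done at 21
Makespan = 21

21


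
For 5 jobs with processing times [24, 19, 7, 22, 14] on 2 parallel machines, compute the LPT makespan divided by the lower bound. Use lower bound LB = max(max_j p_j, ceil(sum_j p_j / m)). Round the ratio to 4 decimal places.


LPT order: [24, 22, 19, 14, 7]
Machine loads after assignment: [45, 41]
LPT makespan = 45
Lower bound = max(max_job, ceil(total/2)) = max(24, 43) = 43
Ratio = 45 / 43 = 1.0465

1.0465


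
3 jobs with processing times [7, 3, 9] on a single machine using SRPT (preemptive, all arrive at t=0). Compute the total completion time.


Since all jobs arrive at t=0, SRPT equals SPT ordering.
SPT order: [3, 7, 9]
Completion times:
  Job 1: p=3, C=3
  Job 2: p=7, C=10
  Job 3: p=9, C=19
Total completion time = 3 + 10 + 19 = 32

32


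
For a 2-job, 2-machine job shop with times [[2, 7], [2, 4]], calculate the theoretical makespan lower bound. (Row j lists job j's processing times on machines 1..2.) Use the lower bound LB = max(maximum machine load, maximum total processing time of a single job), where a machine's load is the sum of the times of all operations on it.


Machine loads:
  Machine 1: 2 + 2 = 4
  Machine 2: 7 + 4 = 11
Max machine load = 11
Job totals:
  Job 1: 9
  Job 2: 6
Max job total = 9
Lower bound = max(11, 9) = 11

11


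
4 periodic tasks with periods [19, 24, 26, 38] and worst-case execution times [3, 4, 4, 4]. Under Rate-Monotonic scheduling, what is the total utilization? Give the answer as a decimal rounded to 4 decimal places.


Compute individual utilizations (exact fractions):
  Task 1: C/T = 3/19 (approx. 0.1579)
  Task 2: C/T = 4/24 = 1/6 (approx. 0.1667)
  Task 3: C/T = 4/26 = 2/13 (approx. 0.1538)
  Task 4: C/T = 4/38 = 2/19 (approx. 0.1053)
Total utilization U = 3/19 + 1/6 + 2/13 + 2/19 = 865/1482
Rounded to 4 decimal places: U = 0.5837
RM (Liu & Layland) bound for 4 tasks = 0.756828; compare with U = 865/1482 (approx. 0.583671)
U <= bound, so schedulable by RM sufficient condition.

0.5837


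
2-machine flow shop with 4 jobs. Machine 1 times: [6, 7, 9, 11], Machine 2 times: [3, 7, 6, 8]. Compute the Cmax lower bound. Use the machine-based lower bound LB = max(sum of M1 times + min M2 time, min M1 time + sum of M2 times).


LB1 = sum(M1 times) + min(M2 times) = 33 + 3 = 36
LB2 = min(M1 times) + sum(M2 times) = 6 + 24 = 30
Lower bound = max(LB1, LB2) = max(36, 30) = 36

36


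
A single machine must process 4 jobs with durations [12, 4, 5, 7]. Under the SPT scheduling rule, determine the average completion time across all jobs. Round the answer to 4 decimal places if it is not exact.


Sort jobs by processing time (SPT order): [4, 5, 7, 12]
Compute completion times sequentially:
  Job 1: processing = 4, completes at 4
  Job 2: processing = 5, completes at 9
  Job 3: processing = 7, completes at 16
  Job 4: processing = 12, completes at 28
Sum of completion times = 57
Average completion time = 57/4 = 14.25

14.25


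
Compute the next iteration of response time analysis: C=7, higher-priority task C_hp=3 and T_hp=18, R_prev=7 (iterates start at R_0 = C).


R_next = C + ceil(R_prev / T_hp) * C_hp
ceil(7 / 18) = ceil(0.3889) = 1
Interference = 1 * 3 = 3
R_next = 7 + 3 = 10

10


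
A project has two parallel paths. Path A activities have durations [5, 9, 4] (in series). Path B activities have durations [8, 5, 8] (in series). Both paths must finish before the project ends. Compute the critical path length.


Path A total = 5 + 9 + 4 = 18
Path B total = 8 + 5 + 8 = 21
Critical path = longest path = max(18, 21) = 21

21


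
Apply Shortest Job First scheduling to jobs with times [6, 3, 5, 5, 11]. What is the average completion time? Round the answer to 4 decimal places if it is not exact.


SJF order (ascending): [3, 5, 5, 6, 11]
Completion times:
  Job 1: burst=3, C=3
  Job 2: burst=5, C=8
  Job 3: burst=5, C=13
  Job 4: burst=6, C=19
  Job 5: burst=11, C=30
Average completion = 73/5 = 14.6

14.6


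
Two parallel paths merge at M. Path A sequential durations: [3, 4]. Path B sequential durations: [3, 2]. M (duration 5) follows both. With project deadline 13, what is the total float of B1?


Forward pass: ES(B1) = sum of predecessors on chain B = 0
EF = ES + duration = 0 + 3 = 3
Backward pass: LF(M) = deadline = 13; LS(M) = 13 - 5 = 8
LF(B1) = LS(M) - sum(successors on chain B) = 8 - 2 = 6
LS = LF - duration = 6 - 3 = 3
Total float = LS - ES = 3 - 0 = 3

3


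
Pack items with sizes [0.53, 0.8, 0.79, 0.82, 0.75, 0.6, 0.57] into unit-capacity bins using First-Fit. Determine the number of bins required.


Place items sequentially using First-Fit:
  Item 0.53 -> new Bin 1
  Item 0.8 -> new Bin 2
  Item 0.79 -> new Bin 3
  Item 0.82 -> new Bin 4
  Item 0.75 -> new Bin 5
  Item 0.6 -> new Bin 6
  Item 0.57 -> new Bin 7
Total bins used = 7

7


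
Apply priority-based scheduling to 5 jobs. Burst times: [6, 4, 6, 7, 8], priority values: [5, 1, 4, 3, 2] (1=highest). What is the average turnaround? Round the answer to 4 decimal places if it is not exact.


Sort by priority (ascending = highest first):
Order: [(1, 4), (2, 8), (3, 7), (4, 6), (5, 6)]
Completion times:
  Priority 1, burst=4, C=4
  Priority 2, burst=8, C=12
  Priority 3, burst=7, C=19
  Priority 4, burst=6, C=25
  Priority 5, burst=6, C=31
Average turnaround = 91/5 = 18.2

18.2


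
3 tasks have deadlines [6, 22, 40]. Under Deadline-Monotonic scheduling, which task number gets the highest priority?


Sort tasks by relative deadline (ascending):
  Task 1: deadline = 6
  Task 2: deadline = 22
  Task 3: deadline = 40
Priority order (highest first): [1, 2, 3]
Highest priority task = 1

1
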